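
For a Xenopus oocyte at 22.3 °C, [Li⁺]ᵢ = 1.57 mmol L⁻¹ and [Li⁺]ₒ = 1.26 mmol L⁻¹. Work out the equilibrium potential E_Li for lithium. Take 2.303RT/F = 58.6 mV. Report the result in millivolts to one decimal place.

-5.6 mV

E = (58.6/z) · log₁₀([Li⁺]_out/[Li⁺]_in) with z = +1.
= (58.6/1) · log₁₀(1.26/1.57) = 58.60 · log₁₀(0.8025)
= 58.60 · (-0.0955) = -5.60 mV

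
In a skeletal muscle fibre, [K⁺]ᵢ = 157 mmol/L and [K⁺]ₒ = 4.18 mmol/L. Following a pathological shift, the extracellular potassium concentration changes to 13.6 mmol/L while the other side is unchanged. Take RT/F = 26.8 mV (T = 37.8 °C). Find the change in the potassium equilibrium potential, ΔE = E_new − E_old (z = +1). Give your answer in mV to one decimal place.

31.6 mV

E_old = (26.8/1)·ln(4.18/157) = -97.18 mV
E_new = (26.8/1)·ln(13.6/157) = -65.56 mV
ΔE = -65.56 − (-97.18) = 31.62 mV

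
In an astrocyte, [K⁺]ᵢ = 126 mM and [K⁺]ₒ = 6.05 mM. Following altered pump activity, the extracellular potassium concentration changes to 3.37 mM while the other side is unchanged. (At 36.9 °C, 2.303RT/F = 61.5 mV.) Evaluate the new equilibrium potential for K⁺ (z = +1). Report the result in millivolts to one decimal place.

-96.7 mV

After the shift: [K⁺]_out = 3.37, [K⁺]_in = 126 mM.
E_new = (61.5/1)·log₁₀(3.37/126) = 61.50 · (-1.5727) = -96.72 mV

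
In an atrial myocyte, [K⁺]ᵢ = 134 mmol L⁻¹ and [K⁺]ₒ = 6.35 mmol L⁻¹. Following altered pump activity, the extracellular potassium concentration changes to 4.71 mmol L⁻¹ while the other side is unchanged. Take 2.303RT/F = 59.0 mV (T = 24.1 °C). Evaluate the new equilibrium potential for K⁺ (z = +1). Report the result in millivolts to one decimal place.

-85.8 mV

After the shift: [K⁺]_out = 4.71, [K⁺]_in = 134 mmol L⁻¹.
E_new = (59.0/1)·log₁₀(4.71/134) = 59.00 · (-1.4541) = -85.79 mV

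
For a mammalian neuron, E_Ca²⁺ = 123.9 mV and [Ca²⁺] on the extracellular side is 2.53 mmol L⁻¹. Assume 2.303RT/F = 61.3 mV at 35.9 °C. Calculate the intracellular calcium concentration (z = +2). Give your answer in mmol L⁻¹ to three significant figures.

Nernst: E = (61.3/2) · log₁₀([out]/[in]), so log₁₀([out]/[in]) = 123.9 × 2 / 61.3 = 4.0424.
[out]/[in] = 10^(4.0424) = 1.103e+04.
[in] = 2.53 / 1.103e+04 = 0.0002295 mmol L⁻¹.

0.000229 mmol L⁻¹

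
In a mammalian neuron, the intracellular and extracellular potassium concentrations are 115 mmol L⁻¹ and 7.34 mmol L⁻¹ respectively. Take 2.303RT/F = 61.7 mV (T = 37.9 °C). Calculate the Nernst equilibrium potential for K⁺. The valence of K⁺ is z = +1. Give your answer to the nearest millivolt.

E = (61.7/z) · log₁₀([K⁺]_out/[K⁺]_in) with z = +1.
= (61.7/1) · log₁₀(7.34/115) = 61.70 · log₁₀(0.06383)
= 61.70 · (-1.1950) = -73.73 mV

-74 mV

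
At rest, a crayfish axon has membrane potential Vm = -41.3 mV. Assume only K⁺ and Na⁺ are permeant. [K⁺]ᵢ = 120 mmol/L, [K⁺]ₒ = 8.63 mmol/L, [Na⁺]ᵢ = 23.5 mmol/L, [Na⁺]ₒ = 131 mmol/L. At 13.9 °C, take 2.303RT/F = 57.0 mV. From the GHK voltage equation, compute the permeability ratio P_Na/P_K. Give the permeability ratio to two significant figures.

Let α = P_Na/P_K. GHK: Vm = 57.0·log₁₀[(Kₒ + α·Naₒ)/(Kᵢ + α·Naᵢ)].
10^(Vm/57.0) = 10^(-41.3/57.0) = 0.18856
So 0.18856·(Kᵢ + α·Naᵢ) = Kₒ + α·Naₒ → α = (0.18856·120.0 − 8.63) / (131.0 − 0.18856·23.5)
α = (22.63 − 8.63) / (131.0 − 4.431) = 14/126.6 = 0.1106

0.11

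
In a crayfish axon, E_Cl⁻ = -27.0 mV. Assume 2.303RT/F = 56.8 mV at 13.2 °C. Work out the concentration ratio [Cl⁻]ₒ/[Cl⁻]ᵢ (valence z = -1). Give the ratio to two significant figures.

3.0

log₁₀([out]/[in]) = E·z/(56.8) = -27.0 × -1 / 56.8 = 0.4754
[out]/[in] = 10^(0.4754) = 2.988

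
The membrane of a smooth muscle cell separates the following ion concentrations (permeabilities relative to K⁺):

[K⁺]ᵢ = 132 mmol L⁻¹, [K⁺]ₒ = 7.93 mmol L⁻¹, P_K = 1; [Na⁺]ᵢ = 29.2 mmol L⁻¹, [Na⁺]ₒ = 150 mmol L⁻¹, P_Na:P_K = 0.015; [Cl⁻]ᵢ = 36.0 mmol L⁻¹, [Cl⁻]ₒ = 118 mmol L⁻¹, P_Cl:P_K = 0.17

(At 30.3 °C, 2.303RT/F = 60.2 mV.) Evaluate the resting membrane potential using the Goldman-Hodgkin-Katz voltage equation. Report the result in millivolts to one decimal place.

Vm = 60.2 · log₁₀[(Σ P·[cation]ₒ + Σ P·[anion]ᵢ) / (Σ P·[cation]ᵢ + Σ P·[anion]ₒ)]
Numerator = 1×7.93 + 0.015×150 + 0.17×36.0 = 16.3
Denominator = 1×132 + 0.015×29.2 + 0.17×118 = 152.5
Vm = 60.2 · log₁₀(0.10689) = 60.2 × (-0.9711) = -58.46 mV

-58.5 mV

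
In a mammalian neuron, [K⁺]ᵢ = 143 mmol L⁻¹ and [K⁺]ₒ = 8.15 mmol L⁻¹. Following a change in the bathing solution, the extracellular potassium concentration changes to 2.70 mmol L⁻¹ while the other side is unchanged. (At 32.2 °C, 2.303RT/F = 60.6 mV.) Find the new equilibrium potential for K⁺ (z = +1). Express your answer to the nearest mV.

-104 mV

After the shift: [K⁺]_out = 2.70, [K⁺]_in = 143 mmol L⁻¹.
E_new = (60.6/1)·log₁₀(2.70/143) = 60.60 · (-1.7240) = -104.47 mV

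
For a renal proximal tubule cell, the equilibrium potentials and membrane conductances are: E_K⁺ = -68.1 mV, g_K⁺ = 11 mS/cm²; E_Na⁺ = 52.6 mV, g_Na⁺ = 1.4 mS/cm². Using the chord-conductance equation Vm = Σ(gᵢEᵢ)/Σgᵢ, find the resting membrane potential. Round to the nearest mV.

-54 mV

Σ gᵢEᵢ = 11·(-68.1) + 1.4·(52.6) = -675.46
Σ gᵢ = 11 + 1.4 = 12.4
Vm = -675.46 / 12.4 = -54.47 mV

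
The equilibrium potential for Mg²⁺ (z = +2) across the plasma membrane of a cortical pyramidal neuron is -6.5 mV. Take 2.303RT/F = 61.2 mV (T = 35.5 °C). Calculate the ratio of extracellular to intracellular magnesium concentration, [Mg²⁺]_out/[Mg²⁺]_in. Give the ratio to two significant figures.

log₁₀([out]/[in]) = E·z/(61.2) = -6.5 × 2 / 61.2 = -0.2124
[out]/[in] = 10^(-0.2124) = 0.6132

0.61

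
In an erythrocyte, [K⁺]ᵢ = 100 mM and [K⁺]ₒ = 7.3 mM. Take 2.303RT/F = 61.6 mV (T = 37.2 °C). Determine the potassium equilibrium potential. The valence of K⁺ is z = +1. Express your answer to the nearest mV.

-70 mV

E = (61.6/z) · log₁₀([K⁺]_out/[K⁺]_in) with z = +1.
= (61.6/1) · log₁₀(7.3/100) = 61.60 · log₁₀(0.073)
= 61.60 · (-1.1367) = -70.02 mV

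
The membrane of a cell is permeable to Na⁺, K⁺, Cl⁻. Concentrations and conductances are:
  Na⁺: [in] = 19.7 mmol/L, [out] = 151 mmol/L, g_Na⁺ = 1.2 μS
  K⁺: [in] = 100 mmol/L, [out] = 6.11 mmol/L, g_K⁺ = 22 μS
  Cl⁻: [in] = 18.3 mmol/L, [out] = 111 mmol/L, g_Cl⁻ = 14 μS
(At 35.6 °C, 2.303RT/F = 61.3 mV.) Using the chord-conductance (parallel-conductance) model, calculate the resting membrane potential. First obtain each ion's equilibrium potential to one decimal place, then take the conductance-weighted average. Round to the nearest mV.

E_Na⁺ = (61.3/1)·log₁₀(151/19.7) = 54.2 mV
E_K⁺ = (61.3/1)·log₁₀(6.11/100) = -74.4 mV
E_Cl⁻ = (61.3/-1)·log₁₀(111/18.3) = -48.0 mV
Vm = (Σ gᵢEᵢ)/(Σ gᵢ) = (1.2·54.2 + 22·-74.4 + 14·-48.0) / (1.2 + 22 + 14)
= -2243.76 / 37.2 = -60.32 mV

-60 mV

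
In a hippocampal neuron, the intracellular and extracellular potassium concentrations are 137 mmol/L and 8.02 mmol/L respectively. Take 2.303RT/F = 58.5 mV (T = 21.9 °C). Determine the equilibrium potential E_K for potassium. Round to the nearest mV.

-72 mV

E = (58.5/z) · log₁₀([K⁺]_out/[K⁺]_in) with z = +1.
= (58.5/1) · log₁₀(8.02/137) = 58.50 · log₁₀(0.05854)
= 58.50 · (-1.2325) = -72.10 mV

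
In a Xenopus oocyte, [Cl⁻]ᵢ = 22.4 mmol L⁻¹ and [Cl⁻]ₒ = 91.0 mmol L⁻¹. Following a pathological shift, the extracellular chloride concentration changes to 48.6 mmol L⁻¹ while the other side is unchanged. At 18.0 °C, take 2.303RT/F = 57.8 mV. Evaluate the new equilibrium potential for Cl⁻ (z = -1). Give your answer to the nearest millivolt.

-19 mV

After the shift: [Cl⁻]_out = 48.6, [Cl⁻]_in = 22.4 mmol L⁻¹.
E_new = (57.8/-1)·log₁₀(48.6/22.4) = -57.80 · (0.3364) = -19.44 mV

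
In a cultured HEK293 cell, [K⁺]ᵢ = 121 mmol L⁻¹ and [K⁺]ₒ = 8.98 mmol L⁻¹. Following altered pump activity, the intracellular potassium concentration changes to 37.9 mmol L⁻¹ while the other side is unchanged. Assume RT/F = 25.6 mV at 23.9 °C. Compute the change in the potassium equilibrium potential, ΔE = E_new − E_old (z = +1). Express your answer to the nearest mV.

E_old = (25.6/1)·ln(8.98/121) = -66.58 mV
E_new = (25.6/1)·ln(8.98/37.9) = -36.86 mV
ΔE = -36.86 − (-66.58) = 29.72 mV

30 mV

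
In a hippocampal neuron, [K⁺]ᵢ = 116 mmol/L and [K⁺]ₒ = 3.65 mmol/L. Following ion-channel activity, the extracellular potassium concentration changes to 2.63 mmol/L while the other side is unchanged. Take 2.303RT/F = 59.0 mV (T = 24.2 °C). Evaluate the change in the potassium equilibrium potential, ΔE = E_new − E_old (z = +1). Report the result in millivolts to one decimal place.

E_old = (59.0/1)·log₁₀(3.65/116) = -88.63 mV
E_new = (59.0/1)·log₁₀(2.63/116) = -97.03 mV
ΔE = -97.03 − (-88.63) = -8.40 mV

-8.4 mV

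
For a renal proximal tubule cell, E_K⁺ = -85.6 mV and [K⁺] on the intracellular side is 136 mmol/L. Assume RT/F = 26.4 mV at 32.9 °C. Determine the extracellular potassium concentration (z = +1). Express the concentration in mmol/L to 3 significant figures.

Nernst: E = (26.4/1) · ln([out]/[in]), so ln([out]/[in]) = -85.6 × 1 / 26.4 = -3.2424.
[out]/[in] = e^(-3.2424) = 0.03907.
[out] = 0.03907 × 136 = 5.313 mmol/L.

5.31 mmol/L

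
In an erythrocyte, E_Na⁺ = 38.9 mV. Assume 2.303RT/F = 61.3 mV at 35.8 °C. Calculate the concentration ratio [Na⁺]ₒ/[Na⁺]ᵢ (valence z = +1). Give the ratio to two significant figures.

log₁₀([out]/[in]) = E·z/(61.3) = 38.9 × 1 / 61.3 = 0.6346
[out]/[in] = 10^(0.6346) = 4.311

4.3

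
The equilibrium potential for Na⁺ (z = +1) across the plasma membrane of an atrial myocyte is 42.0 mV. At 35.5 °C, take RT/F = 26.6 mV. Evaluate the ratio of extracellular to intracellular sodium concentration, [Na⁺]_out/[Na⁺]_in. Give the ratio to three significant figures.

4.85

ln([out]/[in]) = E·z/(26.6) = 42.0 × 1 / 26.6 = 1.5789
[out]/[in] = e^(1.5789) = 4.85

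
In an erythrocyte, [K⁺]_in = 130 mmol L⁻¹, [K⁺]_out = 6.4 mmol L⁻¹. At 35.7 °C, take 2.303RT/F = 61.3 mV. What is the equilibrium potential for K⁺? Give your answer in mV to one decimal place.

-80.2 mV

E = (61.3/z) · log₁₀([K⁺]_out/[K⁺]_in) with z = +1.
= (61.3/1) · log₁₀(6.4/130) = 61.30 · log₁₀(0.04923)
= 61.30 · (-1.3078) = -80.17 mV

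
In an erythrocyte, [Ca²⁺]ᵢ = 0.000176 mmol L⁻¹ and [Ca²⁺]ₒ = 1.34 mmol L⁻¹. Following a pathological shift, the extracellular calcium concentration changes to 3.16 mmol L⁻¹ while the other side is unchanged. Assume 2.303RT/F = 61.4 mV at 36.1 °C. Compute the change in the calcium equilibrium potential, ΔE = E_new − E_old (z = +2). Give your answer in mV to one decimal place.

E_old = (61.4/2)·log₁₀(1.34/0.000176) = 119.16 mV
E_new = (61.4/2)·log₁₀(3.16/0.000176) = 130.60 mV
ΔE = 130.60 − (119.16) = 11.44 mV

11.4 mV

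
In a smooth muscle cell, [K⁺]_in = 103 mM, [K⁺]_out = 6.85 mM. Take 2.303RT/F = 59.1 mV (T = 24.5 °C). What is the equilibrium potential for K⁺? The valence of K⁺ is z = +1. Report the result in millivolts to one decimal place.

-69.6 mV

E = (59.1/z) · log₁₀([K⁺]_out/[K⁺]_in) with z = +1.
= (59.1/1) · log₁₀(6.85/103) = 59.10 · log₁₀(0.0665)
= 59.10 · (-1.1771) = -69.57 mV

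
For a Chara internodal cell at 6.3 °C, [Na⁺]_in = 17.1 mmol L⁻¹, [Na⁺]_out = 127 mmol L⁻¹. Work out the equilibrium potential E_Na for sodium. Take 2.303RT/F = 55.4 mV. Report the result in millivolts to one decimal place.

E = (55.4/z) · log₁₀([Na⁺]_out/[Na⁺]_in) with z = +1.
= (55.4/1) · log₁₀(127/17.1) = 55.40 · log₁₀(7.427)
= 55.40 · (0.8708) = 48.24 mV

48.2 mV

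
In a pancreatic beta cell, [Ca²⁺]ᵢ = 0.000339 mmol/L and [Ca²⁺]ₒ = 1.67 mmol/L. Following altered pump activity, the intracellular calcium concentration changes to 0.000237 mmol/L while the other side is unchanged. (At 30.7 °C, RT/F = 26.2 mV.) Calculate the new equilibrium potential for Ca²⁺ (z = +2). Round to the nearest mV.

After the shift: [Ca²⁺]_out = 1.67, [Ca²⁺]_in = 0.000237 mmol/L.
E_new = (26.2/2)·ln(1.67/0.000237) = 13.10 · (8.8603) = 116.07 mV

116 mV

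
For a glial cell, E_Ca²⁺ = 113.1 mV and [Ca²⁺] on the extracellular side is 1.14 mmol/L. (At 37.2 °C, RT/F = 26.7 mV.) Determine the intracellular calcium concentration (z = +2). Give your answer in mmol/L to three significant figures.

0.000239 mmol/L

Nernst: E = (26.7/2) · ln([out]/[in]), so ln([out]/[in]) = 113.1 × 2 / 26.7 = 8.4719.
[out]/[in] = e^(8.4719) = 4779.
[in] = 1.14 / 4779 = 0.0002386 mmol/L.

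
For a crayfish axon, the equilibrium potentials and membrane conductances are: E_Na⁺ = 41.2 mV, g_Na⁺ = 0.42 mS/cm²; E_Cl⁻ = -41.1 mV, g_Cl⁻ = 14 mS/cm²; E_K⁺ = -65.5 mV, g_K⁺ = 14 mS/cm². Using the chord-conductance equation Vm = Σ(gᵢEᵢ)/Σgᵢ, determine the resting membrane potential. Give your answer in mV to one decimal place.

-51.9 mV

Σ gᵢEᵢ = 0.42·(41.2) + 14·(-41.1) + 14·(-65.5) = -1475.10
Σ gᵢ = 0.42 + 14 + 14 = 28.42
Vm = -1475.10 / 28.42 = -51.90 mV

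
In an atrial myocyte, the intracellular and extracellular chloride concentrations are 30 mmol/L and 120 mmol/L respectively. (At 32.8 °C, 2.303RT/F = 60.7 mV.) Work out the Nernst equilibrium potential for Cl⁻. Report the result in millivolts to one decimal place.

-36.5 mV

E = (60.7/z) · log₁₀([Cl⁻]_out/[Cl⁻]_in) with z = -1.
For an anion, dividing by z = -1 reverses the sign.
= (60.7/-1) · log₁₀(120/30) = -60.70 · log₁₀(4)
= -60.70 · (0.6021) = -36.55 mV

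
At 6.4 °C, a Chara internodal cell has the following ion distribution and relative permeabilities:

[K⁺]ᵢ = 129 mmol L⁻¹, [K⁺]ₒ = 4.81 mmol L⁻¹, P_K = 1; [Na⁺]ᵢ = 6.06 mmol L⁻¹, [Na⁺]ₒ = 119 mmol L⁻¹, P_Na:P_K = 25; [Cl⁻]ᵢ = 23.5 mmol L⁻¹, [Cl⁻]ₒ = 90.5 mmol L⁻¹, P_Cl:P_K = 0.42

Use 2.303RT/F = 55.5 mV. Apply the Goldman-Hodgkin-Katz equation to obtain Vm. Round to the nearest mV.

54 mV

Vm = 55.5 · log₁₀[(Σ P·[cation]ₒ + Σ P·[anion]ᵢ) / (Σ P·[cation]ᵢ + Σ P·[anion]ₒ)]
Numerator = 1×4.81 + 25×119 + 0.42×23.5 = 2990
Denominator = 1×129 + 25×6.06 + 0.42×90.5 = 318.5
Vm = 55.5 · log₁₀(9.3865) = 55.5 × (0.9725) = 53.97 mV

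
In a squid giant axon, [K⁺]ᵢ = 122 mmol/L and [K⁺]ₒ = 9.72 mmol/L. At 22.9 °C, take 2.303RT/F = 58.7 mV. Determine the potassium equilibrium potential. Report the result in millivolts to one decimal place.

E = (58.7/z) · log₁₀([K⁺]_out/[K⁺]_in) with z = +1.
= (58.7/1) · log₁₀(9.72/122) = 58.70 · log₁₀(0.07967)
= 58.70 · (-1.0987) = -64.49 mV

-64.5 mV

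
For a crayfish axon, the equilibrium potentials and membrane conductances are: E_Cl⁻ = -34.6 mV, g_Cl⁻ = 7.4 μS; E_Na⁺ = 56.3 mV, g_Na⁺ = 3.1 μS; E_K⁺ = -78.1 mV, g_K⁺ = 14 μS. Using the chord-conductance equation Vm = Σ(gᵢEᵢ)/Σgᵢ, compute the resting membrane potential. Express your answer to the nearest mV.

-48 mV

Σ gᵢEᵢ = 7.4·(-34.6) + 3.1·(56.3) + 14·(-78.1) = -1174.91
Σ gᵢ = 7.4 + 3.1 + 14 = 24.5
Vm = -1174.91 / 24.5 = -47.96 mV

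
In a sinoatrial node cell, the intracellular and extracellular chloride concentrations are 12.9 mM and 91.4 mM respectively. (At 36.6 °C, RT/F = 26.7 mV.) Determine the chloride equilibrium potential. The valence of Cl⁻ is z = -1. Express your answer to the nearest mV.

E = (26.7/z) · ln([Cl⁻]_out/[Cl⁻]_in) with z = -1.
For an anion, dividing by z = -1 reverses the sign.
= (26.7/-1) · ln(91.4/12.9) = -26.70 · ln(7.085)
= -26.70 · (1.9580) = -52.28 mV

-52 mV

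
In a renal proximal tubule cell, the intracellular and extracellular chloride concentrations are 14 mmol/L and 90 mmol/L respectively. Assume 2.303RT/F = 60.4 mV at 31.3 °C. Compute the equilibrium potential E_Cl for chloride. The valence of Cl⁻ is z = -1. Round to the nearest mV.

E = (60.4/z) · log₁₀([Cl⁻]_out/[Cl⁻]_in) with z = -1.
For an anion, dividing by z = -1 reverses the sign.
= (60.4/-1) · log₁₀(90/14) = -60.40 · log₁₀(6.429)
= -60.40 · (0.8081) = -48.81 mV

-49 mV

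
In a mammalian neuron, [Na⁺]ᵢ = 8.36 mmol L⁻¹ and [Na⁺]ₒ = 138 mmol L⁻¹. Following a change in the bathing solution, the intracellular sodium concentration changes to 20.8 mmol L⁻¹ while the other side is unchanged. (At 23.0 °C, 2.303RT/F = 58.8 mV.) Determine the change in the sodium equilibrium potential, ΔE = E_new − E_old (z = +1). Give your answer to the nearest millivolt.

-23 mV

E_old = (58.8/1)·log₁₀(138/8.36) = 71.60 mV
E_new = (58.8/1)·log₁₀(138/20.8) = 48.32 mV
ΔE = 48.32 − (71.60) = -23.28 mV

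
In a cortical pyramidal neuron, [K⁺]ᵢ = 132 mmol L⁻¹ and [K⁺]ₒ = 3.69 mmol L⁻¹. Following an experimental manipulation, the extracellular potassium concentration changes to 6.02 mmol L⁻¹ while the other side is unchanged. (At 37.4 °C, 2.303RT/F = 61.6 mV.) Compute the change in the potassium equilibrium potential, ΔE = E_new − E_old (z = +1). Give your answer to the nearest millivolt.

13 mV

E_old = (61.6/1)·log₁₀(3.69/132) = -95.70 mV
E_new = (61.6/1)·log₁₀(6.02/132) = -82.60 mV
ΔE = -82.60 − (-95.70) = 13.09 mV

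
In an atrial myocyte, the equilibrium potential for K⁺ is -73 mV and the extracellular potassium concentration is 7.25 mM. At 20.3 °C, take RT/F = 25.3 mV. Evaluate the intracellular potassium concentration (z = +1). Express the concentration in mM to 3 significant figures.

Nernst: E = (25.3/1) · ln([out]/[in]), so ln([out]/[in]) = -73.0 × 1 / 25.3 = -2.8854.
[out]/[in] = e^(-2.8854) = 0.05583.
[in] = 7.25 / 0.05583 = 129.8 mM.

130 mM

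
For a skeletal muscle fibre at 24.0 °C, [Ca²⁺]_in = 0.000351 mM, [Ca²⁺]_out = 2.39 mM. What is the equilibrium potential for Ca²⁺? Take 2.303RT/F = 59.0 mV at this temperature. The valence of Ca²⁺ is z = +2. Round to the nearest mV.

113 mV

E = (59.0/z) · log₁₀([Ca²⁺]_out/[Ca²⁺]_in) with z = +2.
= (59.0/2) · log₁₀(2.39/0.000351) = 29.50 · log₁₀(6809)
= 29.50 · (3.8331) = 113.08 mV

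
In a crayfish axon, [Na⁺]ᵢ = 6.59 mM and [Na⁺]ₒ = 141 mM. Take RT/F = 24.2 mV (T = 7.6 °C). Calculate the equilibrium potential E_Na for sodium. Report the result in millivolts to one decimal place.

74.1 mV

E = (24.2/z) · ln([Na⁺]_out/[Na⁺]_in) with z = +1.
= (24.2/1) · ln(141/6.59) = 24.20 · ln(21.4)
= 24.20 · (3.0632) = 74.13 mV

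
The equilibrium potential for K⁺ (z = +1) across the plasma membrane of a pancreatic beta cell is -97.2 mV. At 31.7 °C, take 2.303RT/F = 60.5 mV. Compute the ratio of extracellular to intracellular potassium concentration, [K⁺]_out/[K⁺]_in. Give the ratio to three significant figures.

log₁₀([out]/[in]) = E·z/(60.5) = -97.2 × 1 / 60.5 = -1.6066
[out]/[in] = 10^(-1.6066) = 0.02474

0.0247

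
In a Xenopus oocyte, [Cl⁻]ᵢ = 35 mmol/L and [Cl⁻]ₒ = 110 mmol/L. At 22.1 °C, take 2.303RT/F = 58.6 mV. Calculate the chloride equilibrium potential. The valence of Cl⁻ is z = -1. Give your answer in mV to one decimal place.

-29.1 mV

E = (58.6/z) · log₁₀([Cl⁻]_out/[Cl⁻]_in) with z = -1.
For an anion, dividing by z = -1 reverses the sign.
= (58.6/-1) · log₁₀(110/35) = -58.60 · log₁₀(3.143)
= -58.60 · (0.4973) = -29.14 mV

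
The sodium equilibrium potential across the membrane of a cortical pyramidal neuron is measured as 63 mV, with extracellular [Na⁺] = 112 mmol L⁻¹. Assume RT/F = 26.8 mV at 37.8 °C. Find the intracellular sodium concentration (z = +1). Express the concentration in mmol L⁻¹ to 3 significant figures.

10.7 mmol L⁻¹

Nernst: E = (26.8/1) · ln([out]/[in]), so ln([out]/[in]) = 63.0 × 1 / 26.8 = 2.3507.
[out]/[in] = e^(2.3507) = 10.49.
[in] = 112 / 10.49 = 10.67 mmol L⁻¹.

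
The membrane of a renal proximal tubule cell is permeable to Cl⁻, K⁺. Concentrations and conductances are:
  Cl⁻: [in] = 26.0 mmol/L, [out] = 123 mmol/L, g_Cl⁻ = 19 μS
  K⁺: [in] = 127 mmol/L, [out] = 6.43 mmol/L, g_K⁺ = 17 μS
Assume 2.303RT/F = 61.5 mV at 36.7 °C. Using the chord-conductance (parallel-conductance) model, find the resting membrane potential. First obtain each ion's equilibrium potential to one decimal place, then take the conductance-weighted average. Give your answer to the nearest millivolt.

E_Cl⁻ = (61.5/-1)·log₁₀(123/26.0) = -41.5 mV
E_K⁺ = (61.5/1)·log₁₀(6.43/127) = -79.7 mV
Vm = (Σ gᵢEᵢ)/(Σ gᵢ) = (19·-41.5 + 17·-79.7) / (19 + 17)
= -2143.40 / 36 = -59.54 mV

-60 mV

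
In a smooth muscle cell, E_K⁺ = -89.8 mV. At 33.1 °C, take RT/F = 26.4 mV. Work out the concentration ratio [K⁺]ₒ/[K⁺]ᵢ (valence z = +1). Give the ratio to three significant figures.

ln([out]/[in]) = E·z/(26.4) = -89.8 × 1 / 26.4 = -3.4015
[out]/[in] = e^(-3.4015) = 0.03332

0.0333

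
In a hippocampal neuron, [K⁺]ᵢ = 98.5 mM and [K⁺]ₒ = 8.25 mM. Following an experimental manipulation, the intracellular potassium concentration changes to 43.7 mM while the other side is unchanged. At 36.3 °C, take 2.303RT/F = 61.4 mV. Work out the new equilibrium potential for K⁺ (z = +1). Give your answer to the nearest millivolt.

-44 mV

After the shift: [K⁺]_out = 8.25, [K⁺]_in = 43.7 mM.
E_new = (61.4/1)·log₁₀(8.25/43.7) = 61.40 · (-0.7240) = -44.46 mV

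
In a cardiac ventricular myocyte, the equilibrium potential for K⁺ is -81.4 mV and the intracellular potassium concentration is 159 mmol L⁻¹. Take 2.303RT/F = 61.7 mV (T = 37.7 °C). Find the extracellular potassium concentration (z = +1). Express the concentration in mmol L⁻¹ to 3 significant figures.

7.62 mmol L⁻¹

Nernst: E = (61.7/1) · log₁₀([out]/[in]), so log₁₀([out]/[in]) = -81.4 × 1 / 61.7 = -1.3193.
[out]/[in] = 10^(-1.3193) = 0.04794.
[out] = 0.04794 × 159 = 7.623 mmol L⁻¹.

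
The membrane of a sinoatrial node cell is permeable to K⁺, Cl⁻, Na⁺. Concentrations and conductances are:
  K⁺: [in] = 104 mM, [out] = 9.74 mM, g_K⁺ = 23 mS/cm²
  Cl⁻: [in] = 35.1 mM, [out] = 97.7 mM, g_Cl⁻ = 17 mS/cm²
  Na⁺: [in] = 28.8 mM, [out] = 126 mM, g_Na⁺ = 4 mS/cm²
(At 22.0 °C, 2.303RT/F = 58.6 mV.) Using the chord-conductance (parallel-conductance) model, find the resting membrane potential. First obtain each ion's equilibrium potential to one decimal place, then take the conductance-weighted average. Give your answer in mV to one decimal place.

E_K⁺ = (58.6/1)·log₁₀(9.74/104) = -60.3 mV
E_Cl⁻ = (58.6/-1)·log₁₀(97.7/35.1) = -26.1 mV
E_Na⁺ = (58.6/1)·log₁₀(126/28.8) = 37.6 mV
Vm = (Σ gᵢEᵢ)/(Σ gᵢ) = (23·-60.3 + 17·-26.1 + 4·37.6) / (23 + 17 + 4)
= -1680.20 / 44 = -38.19 mV

-38.2 mV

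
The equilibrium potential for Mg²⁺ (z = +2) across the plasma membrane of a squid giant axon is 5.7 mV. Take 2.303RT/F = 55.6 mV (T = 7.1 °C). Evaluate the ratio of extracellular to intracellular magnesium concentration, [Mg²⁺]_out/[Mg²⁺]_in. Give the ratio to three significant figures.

log₁₀([out]/[in]) = E·z/(55.6) = 5.7 × 2 / 55.6 = 0.2050
[out]/[in] = 10^(0.2050) = 1.603

1.60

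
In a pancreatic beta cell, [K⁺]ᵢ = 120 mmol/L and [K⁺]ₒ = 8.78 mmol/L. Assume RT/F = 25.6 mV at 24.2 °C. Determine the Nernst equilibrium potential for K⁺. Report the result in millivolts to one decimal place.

E = (25.6/z) · ln([K⁺]_out/[K⁺]_in) with z = +1.
= (25.6/1) · ln(8.78/120) = 25.60 · ln(0.07317)
= 25.60 · (-2.6150) = -66.94 mV

-66.9 mV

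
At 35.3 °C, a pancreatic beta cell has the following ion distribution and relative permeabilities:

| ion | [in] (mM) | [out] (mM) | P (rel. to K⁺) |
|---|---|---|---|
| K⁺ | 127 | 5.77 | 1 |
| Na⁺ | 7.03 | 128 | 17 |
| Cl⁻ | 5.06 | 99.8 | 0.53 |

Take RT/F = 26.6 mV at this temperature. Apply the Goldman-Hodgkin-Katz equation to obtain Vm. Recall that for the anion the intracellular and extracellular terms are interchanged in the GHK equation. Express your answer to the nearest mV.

Vm = 26.6 · ln[(Σ P·[cation]ₒ + Σ P·[anion]ᵢ) / (Σ P·[cation]ᵢ + Σ P·[anion]ₒ)]
Numerator = 1×5.77 + 17×128 + 0.53×5.06 = 2184
Denominator = 1×127 + 17×7.03 + 0.53×99.8 = 299.4
Vm = 26.6 · ln(7.296) = 26.6 × (1.9873) = 52.86 mV

53 mV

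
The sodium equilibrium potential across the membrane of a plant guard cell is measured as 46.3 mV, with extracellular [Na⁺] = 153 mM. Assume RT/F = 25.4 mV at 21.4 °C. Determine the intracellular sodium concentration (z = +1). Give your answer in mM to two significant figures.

25 mM

Nernst: E = (25.4/1) · ln([out]/[in]), so ln([out]/[in]) = 46.3 × 1 / 25.4 = 1.8228.
[out]/[in] = e^(1.8228) = 6.189.
[in] = 153 / 6.189 = 24.72 mM.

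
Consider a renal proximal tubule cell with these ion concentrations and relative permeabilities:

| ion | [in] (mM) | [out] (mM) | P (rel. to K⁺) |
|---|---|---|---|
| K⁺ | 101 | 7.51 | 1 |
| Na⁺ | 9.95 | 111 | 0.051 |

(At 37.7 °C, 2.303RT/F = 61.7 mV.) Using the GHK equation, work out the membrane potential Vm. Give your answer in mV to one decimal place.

Vm = 61.7 · log₁₀[(Σ P·[cation]ₒ + Σ P·[anion]ᵢ) / (Σ P·[cation]ᵢ + Σ P·[anion]ₒ)]
Numerator = 1×7.51 + 0.051×111 = 13.17
Denominator = 1×101 + 0.051×9.95 = 101.5
Vm = 61.7 · log₁₀(0.12975) = 61.7 × (-0.8869) = -54.72 mV

-54.7 mV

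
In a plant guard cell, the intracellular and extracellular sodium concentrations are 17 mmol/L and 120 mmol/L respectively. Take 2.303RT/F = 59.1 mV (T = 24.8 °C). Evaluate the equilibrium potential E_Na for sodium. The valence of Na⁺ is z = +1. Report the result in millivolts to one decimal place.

50.2 mV

E = (59.1/z) · log₁₀([Na⁺]_out/[Na⁺]_in) with z = +1.
= (59.1/1) · log₁₀(120/17) = 59.10 · log₁₀(7.059)
= 59.10 · (0.8487) = 50.16 mV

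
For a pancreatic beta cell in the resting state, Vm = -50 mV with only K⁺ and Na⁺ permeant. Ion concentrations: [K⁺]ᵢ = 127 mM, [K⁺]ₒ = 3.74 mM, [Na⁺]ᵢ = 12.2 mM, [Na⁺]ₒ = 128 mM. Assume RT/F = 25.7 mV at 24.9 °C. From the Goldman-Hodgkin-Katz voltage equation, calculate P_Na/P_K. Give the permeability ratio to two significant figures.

0.11

Let α = P_Na/P_K. GHK: Vm = 25.7·ln[(Kₒ + α·Naₒ)/(Kᵢ + α·Naᵢ)].
e^(Vm/25.7) = e^(-50.0/25.7) = 0.14291
So 0.14291·(Kᵢ + α·Naᵢ) = Kₒ + α·Naₒ → α = (0.14291·127.0 − 3.74) / (128.0 − 0.14291·12.2)
α = (18.15 − 3.74) / (128.0 − 1.744) = 14.41/126.3 = 0.1141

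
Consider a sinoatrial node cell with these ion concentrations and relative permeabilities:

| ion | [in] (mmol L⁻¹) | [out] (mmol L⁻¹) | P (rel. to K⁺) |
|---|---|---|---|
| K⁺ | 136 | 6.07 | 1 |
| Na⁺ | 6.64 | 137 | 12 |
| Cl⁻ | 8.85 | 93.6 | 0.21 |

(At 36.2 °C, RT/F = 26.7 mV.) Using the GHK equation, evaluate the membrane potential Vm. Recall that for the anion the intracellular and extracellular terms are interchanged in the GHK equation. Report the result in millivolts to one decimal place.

52.0 mV

Vm = 26.7 · ln[(Σ P·[cation]ₒ + Σ P·[anion]ᵢ) / (Σ P·[cation]ᵢ + Σ P·[anion]ₒ)]
Numerator = 1×6.07 + 12×137 + 0.21×8.85 = 1652
Denominator = 1×136 + 12×6.64 + 0.21×93.6 = 235.3
Vm = 26.7 · ln(7.0194) = 26.7 × (1.9487) = 52.03 mV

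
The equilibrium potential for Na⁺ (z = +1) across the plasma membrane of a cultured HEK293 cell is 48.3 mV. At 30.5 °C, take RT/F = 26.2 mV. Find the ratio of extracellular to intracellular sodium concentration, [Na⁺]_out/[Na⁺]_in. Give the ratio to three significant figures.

ln([out]/[in]) = E·z/(26.2) = 48.3 × 1 / 26.2 = 1.8435
[out]/[in] = e^(1.8435) = 6.319

6.32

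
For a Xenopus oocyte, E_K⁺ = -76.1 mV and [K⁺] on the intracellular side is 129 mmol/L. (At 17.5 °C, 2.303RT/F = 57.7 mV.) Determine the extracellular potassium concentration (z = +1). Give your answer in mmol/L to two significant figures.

Nernst: E = (57.7/1) · log₁₀([out]/[in]), so log₁₀([out]/[in]) = -76.1 × 1 / 57.7 = -1.3189.
[out]/[in] = 10^(-1.3189) = 0.04799.
[out] = 0.04799 × 129 = 6.19 mmol/L.

6.2 mmol/L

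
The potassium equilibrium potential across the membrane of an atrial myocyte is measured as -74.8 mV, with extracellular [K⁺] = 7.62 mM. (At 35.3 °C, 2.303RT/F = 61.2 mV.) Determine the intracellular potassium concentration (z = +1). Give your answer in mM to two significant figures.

130 mM

Nernst: E = (61.2/1) · log₁₀([out]/[in]), so log₁₀([out]/[in]) = -74.8 × 1 / 61.2 = -1.2222.
[out]/[in] = 10^(-1.2222) = 0.05995.
[in] = 7.62 / 0.05995 = 127.1 mM.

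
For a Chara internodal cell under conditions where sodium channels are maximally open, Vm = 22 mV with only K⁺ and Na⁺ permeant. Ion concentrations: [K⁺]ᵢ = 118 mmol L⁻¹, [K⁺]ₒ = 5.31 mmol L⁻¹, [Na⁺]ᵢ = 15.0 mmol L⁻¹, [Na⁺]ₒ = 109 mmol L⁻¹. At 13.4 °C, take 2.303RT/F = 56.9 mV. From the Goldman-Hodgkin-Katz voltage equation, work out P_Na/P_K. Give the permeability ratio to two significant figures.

3.9

Let α = P_Na/P_K. GHK: Vm = 56.9·log₁₀[(Kₒ + α·Naₒ)/(Kᵢ + α·Naᵢ)].
10^(Vm/56.9) = 10^(22.0/56.9) = 2.4358
So 2.4358·(Kᵢ + α·Naᵢ) = Kₒ + α·Naₒ → α = (2.4358·118.0 − 5.31) / (109.0 − 2.4358·15.0)
α = (287.4 − 5.31) / (109.0 − 36.54) = 282.1/72.46 = 3.893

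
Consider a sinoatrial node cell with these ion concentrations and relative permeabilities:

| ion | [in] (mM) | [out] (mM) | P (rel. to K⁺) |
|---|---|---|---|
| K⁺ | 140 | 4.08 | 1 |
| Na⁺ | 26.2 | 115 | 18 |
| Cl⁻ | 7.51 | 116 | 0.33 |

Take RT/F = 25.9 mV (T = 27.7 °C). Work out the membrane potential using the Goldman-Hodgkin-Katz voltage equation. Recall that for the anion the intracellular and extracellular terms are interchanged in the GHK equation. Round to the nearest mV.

Vm = 25.9 · ln[(Σ P·[cation]ₒ + Σ P·[anion]ᵢ) / (Σ P·[cation]ᵢ + Σ P·[anion]ₒ)]
Numerator = 1×4.08 + 18×115 + 0.33×7.51 = 2077
Denominator = 1×140 + 18×26.2 + 0.33×116 = 649.9
Vm = 25.9 · ln(3.1953) = 25.9 × (1.1617) = 30.09 mV

30 mV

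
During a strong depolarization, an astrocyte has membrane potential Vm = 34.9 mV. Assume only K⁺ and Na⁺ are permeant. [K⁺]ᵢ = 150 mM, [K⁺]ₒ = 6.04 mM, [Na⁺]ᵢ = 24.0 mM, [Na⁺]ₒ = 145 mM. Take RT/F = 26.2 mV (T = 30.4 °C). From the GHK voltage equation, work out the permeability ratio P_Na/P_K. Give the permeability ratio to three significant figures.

10.4

Let α = P_Na/P_K. GHK: Vm = 26.2·ln[(Kₒ + α·Naₒ)/(Kᵢ + α·Naᵢ)].
e^(Vm/26.2) = e^(34.9/26.2) = 3.7888
So 3.7888·(Kᵢ + α·Naᵢ) = Kₒ + α·Naₒ → α = (3.7888·150.0 − 6.04) / (145.0 − 3.7888·24.0)
α = (568.3 − 6.04) / (145.0 − 90.93) = 562.3/54.07 = 10.4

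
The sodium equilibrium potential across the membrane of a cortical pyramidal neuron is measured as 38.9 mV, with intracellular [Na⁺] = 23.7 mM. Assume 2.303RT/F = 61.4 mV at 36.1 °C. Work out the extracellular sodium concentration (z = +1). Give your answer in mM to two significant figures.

Nernst: E = (61.4/1) · log₁₀([out]/[in]), so log₁₀([out]/[in]) = 38.9 × 1 / 61.4 = 0.6336.
[out]/[in] = 10^(0.6336) = 4.301.
[out] = 4.301 × 23.7 = 101.9 mM.

100 mM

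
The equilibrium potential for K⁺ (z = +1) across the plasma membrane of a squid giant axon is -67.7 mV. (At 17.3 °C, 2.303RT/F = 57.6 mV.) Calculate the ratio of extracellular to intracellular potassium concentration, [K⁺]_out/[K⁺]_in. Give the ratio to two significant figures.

0.067

log₁₀([out]/[in]) = E·z/(57.6) = -67.7 × 1 / 57.6 = -1.1753
[out]/[in] = 10^(-1.1753) = 0.06678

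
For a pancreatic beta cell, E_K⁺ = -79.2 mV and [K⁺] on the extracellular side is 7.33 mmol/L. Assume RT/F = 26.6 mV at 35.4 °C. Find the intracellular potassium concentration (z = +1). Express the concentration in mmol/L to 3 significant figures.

144 mmol/L

Nernst: E = (26.6/1) · ln([out]/[in]), so ln([out]/[in]) = -79.2 × 1 / 26.6 = -2.9774.
[out]/[in] = e^(-2.9774) = 0.05092.
[in] = 7.33 / 0.05092 = 143.9 mmol/L.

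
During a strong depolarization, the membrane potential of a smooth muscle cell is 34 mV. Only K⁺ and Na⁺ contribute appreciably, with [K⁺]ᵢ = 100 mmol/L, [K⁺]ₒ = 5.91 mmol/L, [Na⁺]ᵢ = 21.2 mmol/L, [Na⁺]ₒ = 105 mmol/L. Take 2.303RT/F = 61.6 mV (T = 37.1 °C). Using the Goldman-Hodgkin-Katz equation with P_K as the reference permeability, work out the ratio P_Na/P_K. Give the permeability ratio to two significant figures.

Let α = P_Na/P_K. GHK: Vm = 61.6·log₁₀[(Kₒ + α·Naₒ)/(Kᵢ + α·Naᵢ)].
10^(Vm/61.6) = 10^(34.0/61.6) = 3.5641
So 3.5641·(Kᵢ + α·Naᵢ) = Kₒ + α·Naₒ → α = (3.5641·100.0 − 5.91) / (105.0 − 3.5641·21.2)
α = (356.4 − 5.91) / (105.0 − 75.56) = 350.5/29.44 = 11.9

12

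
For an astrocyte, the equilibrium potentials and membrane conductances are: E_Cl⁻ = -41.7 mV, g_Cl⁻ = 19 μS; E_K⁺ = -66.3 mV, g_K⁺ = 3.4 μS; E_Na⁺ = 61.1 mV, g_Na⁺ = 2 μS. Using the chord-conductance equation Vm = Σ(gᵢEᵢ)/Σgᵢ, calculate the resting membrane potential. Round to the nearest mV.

-37 mV

Σ gᵢEᵢ = 19·(-41.7) + 3.4·(-66.3) + 2·(61.1) = -895.52
Σ gᵢ = 19 + 3.4 + 2 = 24.4
Vm = -895.52 / 24.4 = -36.70 mV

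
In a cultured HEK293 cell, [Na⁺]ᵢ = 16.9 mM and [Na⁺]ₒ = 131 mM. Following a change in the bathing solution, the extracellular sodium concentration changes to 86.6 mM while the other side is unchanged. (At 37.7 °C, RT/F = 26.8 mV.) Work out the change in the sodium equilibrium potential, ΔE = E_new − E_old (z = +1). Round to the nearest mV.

E_old = (26.8/1)·ln(131/16.9) = 54.88 mV
E_new = (26.8/1)·ln(86.6/16.9) = 43.79 mV
ΔE = 43.79 − (54.88) = -11.09 mV

-11 mV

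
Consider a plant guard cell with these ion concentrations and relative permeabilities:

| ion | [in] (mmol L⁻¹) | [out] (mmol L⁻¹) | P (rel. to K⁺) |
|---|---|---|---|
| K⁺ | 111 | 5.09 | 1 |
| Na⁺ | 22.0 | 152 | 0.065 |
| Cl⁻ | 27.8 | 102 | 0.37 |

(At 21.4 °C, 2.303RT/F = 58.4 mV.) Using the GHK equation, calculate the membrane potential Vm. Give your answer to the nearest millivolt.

-45 mV

Vm = 58.4 · log₁₀[(Σ P·[cation]ₒ + Σ P·[anion]ᵢ) / (Σ P·[cation]ᵢ + Σ P·[anion]ₒ)]
Numerator = 1×5.09 + 0.065×152 + 0.37×27.8 = 25.26
Denominator = 1×111 + 0.065×22.0 + 0.37×102 = 150.2
Vm = 58.4 · log₁₀(0.16818) = 58.4 × (-0.7742) = -45.21 mV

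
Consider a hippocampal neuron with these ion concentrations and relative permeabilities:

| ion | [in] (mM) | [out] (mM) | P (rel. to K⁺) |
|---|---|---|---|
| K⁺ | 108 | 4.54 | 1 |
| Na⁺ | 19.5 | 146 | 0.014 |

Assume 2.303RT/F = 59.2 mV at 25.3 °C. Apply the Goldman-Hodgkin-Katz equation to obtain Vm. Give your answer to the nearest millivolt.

-72 mV

Vm = 59.2 · log₁₀[(Σ P·[cation]ₒ + Σ P·[anion]ᵢ) / (Σ P·[cation]ᵢ + Σ P·[anion]ₒ)]
Numerator = 1×4.54 + 0.014×146 = 6.584
Denominator = 1×108 + 0.014×19.5 = 108.3
Vm = 59.2 · log₁₀(0.060809) = 59.2 × (-1.2160) = -71.99 mV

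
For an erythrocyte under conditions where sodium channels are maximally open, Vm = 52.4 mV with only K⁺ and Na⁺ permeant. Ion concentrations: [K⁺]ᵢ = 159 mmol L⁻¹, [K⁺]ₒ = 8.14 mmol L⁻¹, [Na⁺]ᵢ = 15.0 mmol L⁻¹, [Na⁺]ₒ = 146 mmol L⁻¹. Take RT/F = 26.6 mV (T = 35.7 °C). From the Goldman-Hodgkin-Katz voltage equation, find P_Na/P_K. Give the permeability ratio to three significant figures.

Let α = P_Na/P_K. GHK: Vm = 26.6·ln[(Kₒ + α·Naₒ)/(Kᵢ + α·Naᵢ)].
e^(Vm/26.6) = e^(52.4/26.6) = 7.1701
So 7.1701·(Kᵢ + α·Naᵢ) = Kₒ + α·Naₒ → α = (7.1701·159.0 − 8.14) / (146.0 − 7.1701·15.0)
α = (1140 − 8.14) / (146.0 − 107.6) = 1132/38.45 = 29.44

29.4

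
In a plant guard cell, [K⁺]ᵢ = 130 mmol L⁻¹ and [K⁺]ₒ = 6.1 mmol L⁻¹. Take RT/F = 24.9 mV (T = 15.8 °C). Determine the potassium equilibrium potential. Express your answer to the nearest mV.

E = (24.9/z) · ln([K⁺]_out/[K⁺]_in) with z = +1.
= (24.9/1) · ln(6.1/130) = 24.90 · ln(0.04692)
= 24.90 · (-3.0592) = -76.18 mV

-76 mV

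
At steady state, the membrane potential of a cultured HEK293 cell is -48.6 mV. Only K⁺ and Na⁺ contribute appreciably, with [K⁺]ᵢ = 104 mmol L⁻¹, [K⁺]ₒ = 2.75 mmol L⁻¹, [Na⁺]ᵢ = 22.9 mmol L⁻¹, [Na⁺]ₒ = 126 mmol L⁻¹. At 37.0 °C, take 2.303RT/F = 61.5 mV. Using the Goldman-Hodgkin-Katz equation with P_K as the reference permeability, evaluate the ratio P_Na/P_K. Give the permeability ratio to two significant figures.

Let α = P_Na/P_K. GHK: Vm = 61.5·log₁₀[(Kₒ + α·Naₒ)/(Kᵢ + α·Naᵢ)].
10^(Vm/61.5) = 10^(-48.6/61.5) = 0.16209
So 0.16209·(Kᵢ + α·Naᵢ) = Kₒ + α·Naₒ → α = (0.16209·104.0 − 2.75) / (126.0 − 0.16209·22.9)
α = (16.86 − 2.75) / (126.0 − 3.712) = 14.11/122.3 = 0.1154

0.12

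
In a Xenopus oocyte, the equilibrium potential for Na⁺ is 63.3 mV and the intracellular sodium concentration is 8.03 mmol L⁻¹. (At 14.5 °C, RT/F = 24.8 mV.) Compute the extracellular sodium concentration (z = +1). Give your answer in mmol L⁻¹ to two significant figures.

Nernst: E = (24.8/1) · ln([out]/[in]), so ln([out]/[in]) = 63.3 × 1 / 24.8 = 2.5524.
[out]/[in] = e^(2.5524) = 12.84.
[out] = 12.84 × 8.03 = 103.1 mmol L⁻¹.

100 mmol L⁻¹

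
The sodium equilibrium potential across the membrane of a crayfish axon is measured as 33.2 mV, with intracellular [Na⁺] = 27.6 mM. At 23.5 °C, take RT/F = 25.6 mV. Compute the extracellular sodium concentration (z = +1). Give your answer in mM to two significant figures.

100 mM

Nernst: E = (25.6/1) · ln([out]/[in]), so ln([out]/[in]) = 33.2 × 1 / 25.6 = 1.2969.
[out]/[in] = e^(1.2969) = 3.658.
[out] = 3.658 × 27.6 = 101 mM.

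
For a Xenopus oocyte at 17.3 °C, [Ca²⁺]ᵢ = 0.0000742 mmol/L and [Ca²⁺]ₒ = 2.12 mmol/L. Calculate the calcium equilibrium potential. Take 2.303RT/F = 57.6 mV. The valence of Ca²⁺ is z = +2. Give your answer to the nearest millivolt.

128 mV

E = (57.6/z) · log₁₀([Ca²⁺]_out/[Ca²⁺]_in) with z = +2.
= (57.6/2) · log₁₀(2.12/0.0000742) = 28.80 · log₁₀(2.857e+04)
= 28.80 · (4.4559) = 128.33 mV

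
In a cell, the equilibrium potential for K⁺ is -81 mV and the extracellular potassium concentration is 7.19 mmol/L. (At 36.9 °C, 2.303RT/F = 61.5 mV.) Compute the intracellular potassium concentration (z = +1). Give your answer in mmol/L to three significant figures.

Nernst: E = (61.5/1) · log₁₀([out]/[in]), so log₁₀([out]/[in]) = -81.0 × 1 / 61.5 = -1.3171.
[out]/[in] = 10^(-1.3171) = 0.04819.
[in] = 7.19 / 0.04819 = 149.2 mmol/L.

149 mmol/L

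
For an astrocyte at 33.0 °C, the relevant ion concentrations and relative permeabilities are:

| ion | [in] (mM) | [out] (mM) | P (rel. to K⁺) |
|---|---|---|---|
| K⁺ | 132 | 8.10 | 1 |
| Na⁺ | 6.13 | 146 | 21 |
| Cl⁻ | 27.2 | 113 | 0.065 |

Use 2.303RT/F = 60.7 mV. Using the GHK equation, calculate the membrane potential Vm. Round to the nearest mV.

64 mV

Vm = 60.7 · log₁₀[(Σ P·[cation]ₒ + Σ P·[anion]ᵢ) / (Σ P·[cation]ᵢ + Σ P·[anion]ₒ)]
Numerator = 1×8.10 + 21×146 + 0.065×27.2 = 3076
Denominator = 1×132 + 21×6.13 + 0.065×113 = 268.1
Vm = 60.7 · log₁₀(11.474) = 60.7 × (1.0597) = 64.32 mV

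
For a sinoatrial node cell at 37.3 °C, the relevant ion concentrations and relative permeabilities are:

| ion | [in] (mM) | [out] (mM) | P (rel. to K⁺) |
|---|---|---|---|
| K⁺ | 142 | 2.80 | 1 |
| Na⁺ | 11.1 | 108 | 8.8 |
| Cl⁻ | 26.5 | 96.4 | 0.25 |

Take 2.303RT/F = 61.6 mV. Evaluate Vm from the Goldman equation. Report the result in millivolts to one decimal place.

34.6 mV

Vm = 61.6 · log₁₀[(Σ P·[cation]ₒ + Σ P·[anion]ᵢ) / (Σ P·[cation]ᵢ + Σ P·[anion]ₒ)]
Numerator = 1×2.80 + 8.8×108 + 0.25×26.5 = 959.8
Denominator = 1×142 + 8.8×11.1 + 0.25×96.4 = 263.8
Vm = 61.6 · log₁₀(3.6387) = 61.6 × (0.5610) = 34.55 mV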